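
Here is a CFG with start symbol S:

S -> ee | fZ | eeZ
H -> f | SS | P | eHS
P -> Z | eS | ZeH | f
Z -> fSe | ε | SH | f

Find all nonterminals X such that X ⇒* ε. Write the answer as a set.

Directly nullable (have an ε-rule): {Z}.
P is nullable via P -> Z (every symbol on the right is already known nullable).
H is nullable via H -> P (every symbol on the right is already known nullable).
Not nullable: S — each has a terminal in every rule's right-hand side or depends on a non-nullable symbol.

{H, P, Z}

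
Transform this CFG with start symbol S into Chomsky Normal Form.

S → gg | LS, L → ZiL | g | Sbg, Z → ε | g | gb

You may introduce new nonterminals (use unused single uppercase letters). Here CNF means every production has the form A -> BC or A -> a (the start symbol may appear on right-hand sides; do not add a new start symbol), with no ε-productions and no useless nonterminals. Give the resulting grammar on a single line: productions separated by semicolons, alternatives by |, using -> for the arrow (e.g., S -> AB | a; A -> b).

S -> BB | LS; A -> b; B -> g; C -> i; D -> AB; E -> CL; L -> g | CL | SD | ZE; Z -> g | BA

Nullable: {Z}; after ε-elimination: S -> LS | gg; L -> g | iL | Sbg | ZiL; Z -> g | gb.
No unit productions to eliminate.
TERM: introduce A -> b, B -> g, C -> i and substitute in every rule of length ≥2.
BIN: L -> SAB becomes L -> SD, D -> AB; L -> ZCL becomes L -> ZE, E -> CL.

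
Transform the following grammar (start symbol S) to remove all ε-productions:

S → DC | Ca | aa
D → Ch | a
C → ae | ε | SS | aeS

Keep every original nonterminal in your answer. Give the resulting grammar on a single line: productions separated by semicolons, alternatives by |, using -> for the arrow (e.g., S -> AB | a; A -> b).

Nullable set: {C}.
S -> Ca: C nullable, giving Ca | a.
S -> DC: C nullable, giving D | DC.
Drop C -> ε.
D -> Ch: C nullable, giving Ch | h.
Unchanged (no nullable symbols): S -> aa; C -> SS; C -> ae; C -> aeS; D -> a.

S -> D | a | Ca | DC | aa; C -> SS | ae | aeS; D -> a | h | Ch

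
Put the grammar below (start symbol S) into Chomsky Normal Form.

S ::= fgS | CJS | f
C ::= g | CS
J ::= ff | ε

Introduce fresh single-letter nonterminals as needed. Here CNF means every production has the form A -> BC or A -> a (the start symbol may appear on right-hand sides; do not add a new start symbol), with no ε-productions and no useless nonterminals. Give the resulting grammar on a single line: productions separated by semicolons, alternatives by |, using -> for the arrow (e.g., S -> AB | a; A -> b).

S -> f | AD | CE | CS; A -> f; B -> g; C -> g | CS; D -> BS; E -> JS; J -> AA

Nullable: {J}; after ε-elimination: S -> f | CS | CJS | fgS; C -> g | CS; J -> ff.
No unit productions to eliminate.
TERM: introduce A -> f, B -> g and substitute in every rule of length ≥2.
BIN: S -> ABS becomes S -> AD, D -> BS; S -> CJS becomes S -> CE, E -> JS.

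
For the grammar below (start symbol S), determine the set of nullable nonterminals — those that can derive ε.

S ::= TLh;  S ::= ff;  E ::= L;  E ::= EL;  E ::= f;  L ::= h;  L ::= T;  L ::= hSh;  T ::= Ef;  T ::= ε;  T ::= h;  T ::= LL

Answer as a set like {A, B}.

Directly nullable (have an ε-rule): {T}.
L is nullable via L -> T (every symbol on the right is already known nullable).
E is nullable via E -> L (every symbol on the right is already known nullable).
Not nullable: S — each has a terminal in every rule's right-hand side or depends on a non-nullable symbol.

{E, L, T}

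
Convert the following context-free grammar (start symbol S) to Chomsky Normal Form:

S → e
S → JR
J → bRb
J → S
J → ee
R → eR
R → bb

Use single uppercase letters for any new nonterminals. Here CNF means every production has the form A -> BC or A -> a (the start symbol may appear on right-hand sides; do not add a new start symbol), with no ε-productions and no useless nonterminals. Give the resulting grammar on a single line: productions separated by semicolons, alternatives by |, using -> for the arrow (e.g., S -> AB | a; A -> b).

S -> e | JR; A -> b; B -> e; C -> RA; J -> e | AC | BB | JR; R -> AA | BR

No ε-productions.
After unit-elimination: S -> e | JR; J -> e | JR | ee | bRb; R -> bb | eR.
TERM: introduce A -> b, B -> e and substitute in every rule of length ≥2.
BIN: J -> ARA becomes J -> AC, C -> RA.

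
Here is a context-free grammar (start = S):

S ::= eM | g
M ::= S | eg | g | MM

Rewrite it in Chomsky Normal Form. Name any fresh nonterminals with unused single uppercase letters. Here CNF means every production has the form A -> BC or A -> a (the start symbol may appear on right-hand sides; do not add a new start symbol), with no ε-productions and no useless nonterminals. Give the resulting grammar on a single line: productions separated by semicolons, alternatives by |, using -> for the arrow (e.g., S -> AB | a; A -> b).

No ε-productions.
After unit-elimination: S -> g | eM; M -> g | MM | eM | eg.
TERM: introduce A -> e, B -> g and substitute in every rule of length ≥2.

S -> g | AM; A -> e; B -> g; M -> g | AB | AM | MM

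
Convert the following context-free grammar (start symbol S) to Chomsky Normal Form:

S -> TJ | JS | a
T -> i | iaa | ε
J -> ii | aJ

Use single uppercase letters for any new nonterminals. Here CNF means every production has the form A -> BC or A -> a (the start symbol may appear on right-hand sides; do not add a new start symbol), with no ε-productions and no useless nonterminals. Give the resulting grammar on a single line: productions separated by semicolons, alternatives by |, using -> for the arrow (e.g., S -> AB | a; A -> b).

S -> a | AJ | BB | JS | TJ; A -> a; B -> i; C -> AA; J -> AJ | BB; T -> i | BC

Nullable: {T}; after ε-elimination: S -> J | a | JS | TJ; J -> aJ | ii; T -> i | iaa.
After unit-elimination: S -> a | JS | TJ | aJ | ii; J -> aJ | ii; T -> i | iaa.
TERM: introduce A -> a, B -> i and substitute in every rule of length ≥2.
BIN: T -> BAA becomes T -> BC, C -> AA.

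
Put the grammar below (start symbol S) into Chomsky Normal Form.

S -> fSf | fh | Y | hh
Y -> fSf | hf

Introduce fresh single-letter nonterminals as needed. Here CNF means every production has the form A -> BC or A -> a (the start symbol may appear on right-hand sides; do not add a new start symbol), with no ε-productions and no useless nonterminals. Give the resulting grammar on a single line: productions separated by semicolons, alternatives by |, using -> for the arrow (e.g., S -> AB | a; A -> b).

S -> AB | AC | BA | BB; A -> f; B -> h; C -> SA

No ε-productions.
After unit-elimination: S -> fh | hf | hh | fSf; Y -> hf | fSf.
TERM: introduce A -> f, B -> h and substitute in every rule of length ≥2.
BIN: S -> ASA becomes S -> AC, C -> SA; Y -> ASA becomes Y -> AD, D -> SA.
Drop unreachable/unproductive: Y.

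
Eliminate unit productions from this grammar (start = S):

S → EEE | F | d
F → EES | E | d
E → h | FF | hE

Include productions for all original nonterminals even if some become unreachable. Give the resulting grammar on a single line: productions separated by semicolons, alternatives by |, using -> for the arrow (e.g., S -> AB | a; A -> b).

S -> d | h | FF | hE | EEE | EES; E -> h | FF | hE; F -> d | h | FF | hE | EES

Unit productions: F->E, S->F.
Unit pairs (A ⇒* B via units): (F,E), (S,E), (S,F).
S: inherits non-unit rules of {E, F, S} → EEE | EES | FF | d | h | hE.
E: inherits non-unit rules of {E} → FF | h | hE.
F: inherits non-unit rules of {E, F} → EES | FF | d | h | hE.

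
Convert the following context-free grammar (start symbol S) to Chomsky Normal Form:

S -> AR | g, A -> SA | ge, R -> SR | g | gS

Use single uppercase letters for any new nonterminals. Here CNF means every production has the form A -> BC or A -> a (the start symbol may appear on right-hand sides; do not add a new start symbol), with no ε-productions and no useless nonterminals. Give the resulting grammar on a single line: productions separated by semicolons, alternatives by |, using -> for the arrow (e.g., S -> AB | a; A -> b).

S -> g | AR; A -> BC | SA; B -> g; C -> e; R -> g | BS | SR

No ε-productions.
No unit productions to eliminate.
TERM: introduce C -> e, B -> g and substitute in every rule of length ≥2.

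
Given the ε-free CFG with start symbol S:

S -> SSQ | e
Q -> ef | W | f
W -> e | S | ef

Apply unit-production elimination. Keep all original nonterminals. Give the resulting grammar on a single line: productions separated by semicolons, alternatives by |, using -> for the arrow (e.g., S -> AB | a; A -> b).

Unit productions: Q->W, W->S.
Unit pairs (A ⇒* B via units): (Q,S), (Q,W), (W,S).
S: inherits non-unit rules of {S} → SSQ | e.
Q: inherits non-unit rules of {Q, S, W} → SSQ | e | ef | f.
W: inherits non-unit rules of {S, W} → SSQ | e | ef.

S -> e | SSQ; Q -> e | f | ef | SSQ; W -> e | ef | SSQ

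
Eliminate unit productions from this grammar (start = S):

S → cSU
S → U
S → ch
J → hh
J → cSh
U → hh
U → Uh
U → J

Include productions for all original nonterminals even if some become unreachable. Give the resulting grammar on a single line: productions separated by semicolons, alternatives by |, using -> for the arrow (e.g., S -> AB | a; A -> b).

S -> Uh | ch | hh | cSU | cSh; J -> hh | cSh; U -> Uh | hh | cSh

Unit productions: S->U, U->J.
Unit pairs (A ⇒* B via units): (S,J), (S,U), (U,J).
S: inherits non-unit rules of {J, S, U} → Uh | cSU | cSh | ch | hh.
J: inherits non-unit rules of {J} → cSh | hh.
U: inherits non-unit rules of {J, U} → Uh | cSh | hh.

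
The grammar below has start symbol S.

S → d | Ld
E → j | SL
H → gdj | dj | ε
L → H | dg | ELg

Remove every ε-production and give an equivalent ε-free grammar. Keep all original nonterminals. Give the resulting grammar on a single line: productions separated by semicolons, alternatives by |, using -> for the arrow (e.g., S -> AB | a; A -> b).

Nullable set: {H, L}.
S -> Ld: L nullable, giving Ld | d.
E -> SL: L nullable, giving S | SL.
Drop H -> ε.
L -> ELg: L nullable, giving ELg | Eg.
L -> H: H nullable, giving H.
Unchanged (no nullable symbols): S -> d; E -> j; H -> dj; H -> gdj; L -> dg.

S -> d | Ld; E -> S | j | SL; H -> dj | gdj; L -> H | Eg | dg | ELg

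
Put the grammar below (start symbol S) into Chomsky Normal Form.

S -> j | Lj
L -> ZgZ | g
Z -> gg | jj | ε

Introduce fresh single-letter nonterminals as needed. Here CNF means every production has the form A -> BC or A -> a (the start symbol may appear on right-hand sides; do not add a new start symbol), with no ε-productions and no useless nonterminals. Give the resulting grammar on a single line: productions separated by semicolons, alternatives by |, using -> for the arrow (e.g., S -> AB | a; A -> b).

S -> j | LB; A -> g; B -> j; C -> AZ; L -> g | AZ | ZA | ZC; Z -> AA | BB

Nullable: {Z}; after ε-elimination: S -> j | Lj; L -> g | Zg | gZ | ZgZ; Z -> gg | jj.
No unit productions to eliminate.
TERM: introduce A -> g, B -> j and substitute in every rule of length ≥2.
BIN: L -> ZAZ becomes L -> ZC, C -> AZ.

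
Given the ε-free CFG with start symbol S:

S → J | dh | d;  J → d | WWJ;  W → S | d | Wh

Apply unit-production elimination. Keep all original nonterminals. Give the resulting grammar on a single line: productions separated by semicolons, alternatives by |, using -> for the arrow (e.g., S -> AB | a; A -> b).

S -> d | dh | WWJ; J -> d | WWJ; W -> d | Wh | dh | WWJ

Unit productions: S->J, W->S.
Unit pairs (A ⇒* B via units): (S,J), (W,J), (W,S).
S: inherits non-unit rules of {J, S} → WWJ | d | dh.
J: inherits non-unit rules of {J} → WWJ | d.
W: inherits non-unit rules of {J, S, W} → WWJ | Wh | d | dh.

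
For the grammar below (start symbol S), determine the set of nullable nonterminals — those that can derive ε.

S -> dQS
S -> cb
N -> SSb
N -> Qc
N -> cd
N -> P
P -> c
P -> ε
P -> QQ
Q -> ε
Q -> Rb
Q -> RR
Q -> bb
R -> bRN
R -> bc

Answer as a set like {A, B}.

Directly nullable (have an ε-rule): {P, Q}.
N is nullable via N -> P (every symbol on the right is already known nullable).
Not nullable: R, S — each has a terminal in every rule's right-hand side or depends on a non-nullable symbol.

{N, P, Q}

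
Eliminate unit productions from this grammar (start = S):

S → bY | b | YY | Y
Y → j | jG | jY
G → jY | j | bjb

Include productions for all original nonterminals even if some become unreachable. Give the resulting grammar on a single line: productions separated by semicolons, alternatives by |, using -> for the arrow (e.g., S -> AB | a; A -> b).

S -> b | j | YY | bY | jG | jY; G -> j | jY | bjb; Y -> j | jG | jY

Unit productions: S->Y.
Unit pairs (A ⇒* B via units): (S,Y).
S: inherits non-unit rules of {S, Y} → YY | b | bY | j | jG | jY.
G: inherits non-unit rules of {G} → bjb | j | jY.
Y: inherits non-unit rules of {Y} → j | jG | jY.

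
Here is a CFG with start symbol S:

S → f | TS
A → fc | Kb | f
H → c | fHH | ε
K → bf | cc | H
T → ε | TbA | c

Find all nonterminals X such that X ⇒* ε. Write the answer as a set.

Directly nullable (have an ε-rule): {H, T}.
K is nullable via K -> H (every symbol on the right is already known nullable).
Not nullable: A, S — each has a terminal in every rule's right-hand side or depends on a non-nullable symbol.

{H, K, T}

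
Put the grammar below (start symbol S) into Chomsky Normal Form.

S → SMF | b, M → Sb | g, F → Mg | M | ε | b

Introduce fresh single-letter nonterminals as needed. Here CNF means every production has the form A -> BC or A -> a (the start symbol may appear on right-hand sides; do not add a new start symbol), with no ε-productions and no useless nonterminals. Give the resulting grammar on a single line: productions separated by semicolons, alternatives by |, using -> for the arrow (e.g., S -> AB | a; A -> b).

S -> b | SC | SM; A -> g; B -> b; C -> MF; F -> b | g | MA | SB; M -> g | SB

Nullable: {F}; after ε-elimination: S -> b | SM | SMF; F -> M | b | Mg; M -> g | Sb.
After unit-elimination: S -> b | SM | SMF; F -> b | g | Mg | Sb; M -> g | Sb.
TERM: introduce B -> b, A -> g and substitute in every rule of length ≥2.
BIN: S -> SMF becomes S -> SC, C -> MF.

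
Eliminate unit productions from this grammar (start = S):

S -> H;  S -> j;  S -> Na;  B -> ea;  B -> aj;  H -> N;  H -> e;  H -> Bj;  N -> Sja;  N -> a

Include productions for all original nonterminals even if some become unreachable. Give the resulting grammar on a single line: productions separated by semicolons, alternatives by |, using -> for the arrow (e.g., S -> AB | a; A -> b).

S -> a | e | j | Bj | Na | Sja; B -> aj | ea; H -> a | e | Bj | Sja; N -> a | Sja

Unit productions: H->N, S->H.
Unit pairs (A ⇒* B via units): (H,N), (S,H), (S,N).
S: inherits non-unit rules of {H, N, S} → Bj | Na | Sja | a | e | j.
B: inherits non-unit rules of {B} → aj | ea.
H: inherits non-unit rules of {H, N} → Bj | Sja | a | e.
N: inherits non-unit rules of {N} → Sja | a.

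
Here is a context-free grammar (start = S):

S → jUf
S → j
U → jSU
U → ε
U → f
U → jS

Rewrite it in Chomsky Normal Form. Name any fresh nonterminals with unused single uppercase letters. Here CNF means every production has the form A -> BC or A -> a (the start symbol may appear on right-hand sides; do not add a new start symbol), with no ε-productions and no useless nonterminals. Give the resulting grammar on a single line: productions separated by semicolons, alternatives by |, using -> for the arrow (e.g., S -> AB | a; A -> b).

Nullable: {U}; after ε-elimination: S -> j | jf | jUf; U -> f | jS | jSU.
No unit productions to eliminate.
TERM: introduce B -> f, A -> j and substitute in every rule of length ≥2.
BIN: S -> AUB becomes S -> AC, C -> UB; U -> ASU becomes U -> AD, D -> SU.

S -> j | AB | AC; A -> j; B -> f; C -> UB; D -> SU; U -> f | AD | AS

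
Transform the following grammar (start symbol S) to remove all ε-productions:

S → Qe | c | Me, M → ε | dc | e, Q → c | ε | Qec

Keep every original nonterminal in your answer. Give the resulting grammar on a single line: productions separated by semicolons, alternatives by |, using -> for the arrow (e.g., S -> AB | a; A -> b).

S -> c | e | Me | Qe; M -> e | dc; Q -> c | ec | Qec

Nullable set: {M, Q}.
S -> Me: M nullable, giving Me | e.
S -> Qe: Q nullable, giving Qe | e.
Drop M -> ε.
Drop Q -> ε.
Q -> Qec: Q nullable, giving Qec | ec.
Unchanged (no nullable symbols): S -> c; M -> dc; M -> e; Q -> c.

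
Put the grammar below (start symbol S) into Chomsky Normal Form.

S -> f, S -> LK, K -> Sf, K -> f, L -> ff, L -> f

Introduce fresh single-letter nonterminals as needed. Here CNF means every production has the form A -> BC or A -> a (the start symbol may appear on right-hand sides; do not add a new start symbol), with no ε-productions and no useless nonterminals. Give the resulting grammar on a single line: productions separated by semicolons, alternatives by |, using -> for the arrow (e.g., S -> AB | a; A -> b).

S -> f | LK; A -> f; K -> f | SA; L -> f | AA

No ε-productions.
No unit productions to eliminate.
TERM: introduce A -> f and substitute in every rule of length ≥2.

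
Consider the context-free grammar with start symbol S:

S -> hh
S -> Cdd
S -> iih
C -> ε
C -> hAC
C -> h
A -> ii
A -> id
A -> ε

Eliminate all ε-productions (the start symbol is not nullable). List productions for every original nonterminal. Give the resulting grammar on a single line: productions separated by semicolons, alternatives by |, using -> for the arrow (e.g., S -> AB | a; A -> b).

S -> dd | hh | Cdd | iih; A -> id | ii; C -> h | hA | hC | hAC

Nullable set: {A, C}.
S -> Cdd: C nullable, giving Cdd | dd.
Drop A -> ε.
Drop C -> ε.
C -> hAC: A, C nullable, giving h | hA | hAC | hC.
Unchanged (no nullable symbols): S -> hh; S -> iih; A -> id; A -> ii; C -> h.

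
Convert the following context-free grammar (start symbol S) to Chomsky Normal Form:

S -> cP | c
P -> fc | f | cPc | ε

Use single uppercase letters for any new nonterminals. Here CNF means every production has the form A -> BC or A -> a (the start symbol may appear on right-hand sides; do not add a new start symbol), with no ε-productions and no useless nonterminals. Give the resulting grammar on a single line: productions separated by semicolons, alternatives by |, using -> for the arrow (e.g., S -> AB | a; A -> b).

S -> c | AP; A -> c; B -> f; C -> PA; P -> f | AA | AC | BA

Nullable: {P}; after ε-elimination: S -> c | cP; P -> f | cc | fc | cPc.
No unit productions to eliminate.
TERM: introduce A -> c, B -> f and substitute in every rule of length ≥2.
BIN: P -> APA becomes P -> AC, C -> PA.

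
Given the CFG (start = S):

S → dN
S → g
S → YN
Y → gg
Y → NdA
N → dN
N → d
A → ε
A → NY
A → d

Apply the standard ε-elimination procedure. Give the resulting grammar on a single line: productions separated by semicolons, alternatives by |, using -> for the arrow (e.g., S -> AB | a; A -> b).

S -> g | YN | dN; A -> d | NY; N -> d | dN; Y -> Nd | gg | NdA

Nullable set: {A}.
Drop A -> ε.
Y -> NdA: A nullable, giving Nd | NdA.
Unchanged (no nullable symbols): S -> YN; S -> dN; S -> g; A -> NY; A -> d; N -> d; N -> dN; Y -> gg.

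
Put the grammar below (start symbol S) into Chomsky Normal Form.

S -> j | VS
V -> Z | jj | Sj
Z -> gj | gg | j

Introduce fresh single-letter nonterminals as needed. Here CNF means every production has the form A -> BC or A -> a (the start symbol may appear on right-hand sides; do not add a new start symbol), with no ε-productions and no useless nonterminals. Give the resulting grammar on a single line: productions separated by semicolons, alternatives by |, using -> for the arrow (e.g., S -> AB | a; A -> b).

No ε-productions.
After unit-elimination: S -> j | VS; V -> j | Sj | gg | gj | jj; Z -> j | gg | gj.
TERM: introduce B -> g, A -> j and substitute in every rule of length ≥2.
Drop unreachable/unproductive: Z.

S -> j | VS; A -> j; B -> g; V -> j | AA | BA | BB | SA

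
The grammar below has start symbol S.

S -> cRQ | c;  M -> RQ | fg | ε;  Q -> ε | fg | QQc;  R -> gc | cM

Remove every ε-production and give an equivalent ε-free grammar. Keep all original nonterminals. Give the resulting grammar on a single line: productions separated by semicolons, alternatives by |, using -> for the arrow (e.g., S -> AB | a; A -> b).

Nullable set: {M, Q}.
S -> cRQ: Q nullable, giving cR | cRQ.
Drop M -> ε.
M -> RQ: Q nullable, giving R | RQ.
Drop Q -> ε.
Q -> QQc: Q, Q nullable, giving QQc | Qc | c.
R -> cM: M nullable, giving c | cM.
Unchanged (no nullable symbols): S -> c; M -> fg; Q -> fg; R -> gc.

S -> c | cR | cRQ; M -> R | RQ | fg; Q -> c | Qc | fg | QQc; R -> c | cM | gc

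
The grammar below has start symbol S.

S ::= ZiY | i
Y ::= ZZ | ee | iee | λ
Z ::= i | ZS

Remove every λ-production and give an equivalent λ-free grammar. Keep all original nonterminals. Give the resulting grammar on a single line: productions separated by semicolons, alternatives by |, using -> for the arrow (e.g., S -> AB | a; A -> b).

S -> i | Zi | ZiY; Y -> ZZ | ee | iee; Z -> i | ZS

Nullable set: {Y}.
S -> ZiY: Y nullable, giving Zi | ZiY.
Drop Y -> λ.
Unchanged (no nullable symbols): S -> i; Y -> ZZ; Y -> ee; Y -> iee; Z -> ZS; Z -> i.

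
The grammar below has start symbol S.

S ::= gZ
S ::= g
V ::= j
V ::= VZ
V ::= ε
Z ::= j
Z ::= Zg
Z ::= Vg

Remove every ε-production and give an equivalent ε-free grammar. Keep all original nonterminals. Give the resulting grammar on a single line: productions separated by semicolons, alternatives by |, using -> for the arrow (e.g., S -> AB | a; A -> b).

Nullable set: {V}.
Drop V -> ε.
V -> VZ: V nullable, giving VZ | Z.
Z -> Vg: V nullable, giving Vg | g.
Unchanged (no nullable symbols): S -> g; S -> gZ; V -> j; Z -> Zg; Z -> j.

S -> g | gZ; V -> Z | j | VZ; Z -> g | j | Vg | Zg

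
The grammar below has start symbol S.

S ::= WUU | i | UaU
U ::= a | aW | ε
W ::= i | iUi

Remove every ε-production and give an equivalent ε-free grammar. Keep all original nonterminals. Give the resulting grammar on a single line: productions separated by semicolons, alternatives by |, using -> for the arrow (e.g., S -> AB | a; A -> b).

Nullable set: {U}.
S -> UaU: U, U nullable, giving Ua | UaU | a | aU.
S -> WUU: U, U nullable, giving W | WU | WUU.
Drop U -> ε.
W -> iUi: U nullable, giving iUi | ii.
Unchanged (no nullable symbols): S -> i; U -> a; U -> aW; W -> i.

S -> W | a | i | Ua | WU | aU | UaU | WUU; U -> a | aW; W -> i | ii | iUi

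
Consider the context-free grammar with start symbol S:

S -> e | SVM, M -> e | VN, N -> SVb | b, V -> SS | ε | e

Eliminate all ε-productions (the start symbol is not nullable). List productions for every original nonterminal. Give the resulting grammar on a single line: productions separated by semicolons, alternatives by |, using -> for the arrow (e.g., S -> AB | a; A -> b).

Nullable set: {V}.
S -> SVM: V nullable, giving SM | SVM.
M -> VN: V nullable, giving N | VN.
N -> SVb: V nullable, giving SVb | Sb.
Drop V -> ε.
Unchanged (no nullable symbols): S -> e; M -> e; N -> b; V -> SS; V -> e.

S -> e | SM | SVM; M -> N | e | VN; N -> b | Sb | SVb; V -> e | SS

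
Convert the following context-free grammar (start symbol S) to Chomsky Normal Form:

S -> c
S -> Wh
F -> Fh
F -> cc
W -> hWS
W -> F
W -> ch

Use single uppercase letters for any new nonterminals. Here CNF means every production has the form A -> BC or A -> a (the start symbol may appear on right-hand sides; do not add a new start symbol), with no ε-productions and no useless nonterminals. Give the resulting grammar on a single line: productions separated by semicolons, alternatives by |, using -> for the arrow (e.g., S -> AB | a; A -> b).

S -> c | WA; A -> h; B -> c; C -> WS; F -> BB | FA; W -> AC | BA | BB | FA

No ε-productions.
After unit-elimination: S -> c | Wh; F -> Fh | cc; W -> Fh | cc | ch | hWS.
TERM: introduce B -> c, A -> h and substitute in every rule of length ≥2.
BIN: W -> AWS becomes W -> AC, C -> WS.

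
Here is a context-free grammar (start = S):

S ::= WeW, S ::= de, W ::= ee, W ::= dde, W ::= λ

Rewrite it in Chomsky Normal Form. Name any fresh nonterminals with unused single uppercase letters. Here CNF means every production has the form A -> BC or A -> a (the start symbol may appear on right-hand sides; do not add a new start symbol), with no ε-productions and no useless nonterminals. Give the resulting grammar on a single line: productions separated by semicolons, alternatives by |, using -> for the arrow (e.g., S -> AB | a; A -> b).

S -> e | AW | BA | WA | WC; A -> e; B -> d; C -> AW; D -> BA; W -> AA | BD

Nullable: {W}; after ε-elimination: S -> e | We | de | eW | WeW; W -> ee | dde.
No unit productions to eliminate.
TERM: introduce B -> d, A -> e and substitute in every rule of length ≥2.
BIN: S -> WAW becomes S -> WC, C -> AW; W -> BBA becomes W -> BD, D -> BA.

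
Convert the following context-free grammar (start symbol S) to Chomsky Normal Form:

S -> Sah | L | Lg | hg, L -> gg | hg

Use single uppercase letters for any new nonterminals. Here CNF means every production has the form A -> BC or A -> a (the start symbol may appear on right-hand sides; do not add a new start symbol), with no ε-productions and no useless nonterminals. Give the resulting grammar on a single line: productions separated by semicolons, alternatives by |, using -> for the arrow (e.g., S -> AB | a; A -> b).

No ε-productions.
After unit-elimination: S -> Lg | gg | hg | Sah; L -> gg | hg.
TERM: introduce C -> a, A -> g, B -> h and substitute in every rule of length ≥2.
BIN: S -> SCB becomes S -> SD, D -> CB.

S -> AA | BA | LA | SD; A -> g; B -> h; C -> a; D -> CB; L -> AA | BA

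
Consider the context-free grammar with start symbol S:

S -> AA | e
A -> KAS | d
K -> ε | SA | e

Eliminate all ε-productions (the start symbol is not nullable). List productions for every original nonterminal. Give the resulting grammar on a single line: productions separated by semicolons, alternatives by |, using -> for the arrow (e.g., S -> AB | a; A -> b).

S -> e | AA; A -> d | AS | KAS; K -> e | SA

Nullable set: {K}.
A -> KAS: K nullable, giving AS | KAS.
Drop K -> ε.
Unchanged (no nullable symbols): S -> AA; S -> e; A -> d; K -> SA; K -> e.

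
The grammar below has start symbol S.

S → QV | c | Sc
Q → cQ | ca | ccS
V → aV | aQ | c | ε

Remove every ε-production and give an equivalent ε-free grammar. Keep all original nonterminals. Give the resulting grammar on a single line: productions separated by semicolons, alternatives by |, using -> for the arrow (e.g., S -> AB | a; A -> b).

S -> Q | c | QV | Sc; Q -> cQ | ca | ccS; V -> a | c | aQ | aV

Nullable set: {V}.
S -> QV: V nullable, giving Q | QV.
Drop V -> ε.
V -> aV: V nullable, giving a | aV.
Unchanged (no nullable symbols): S -> Sc; S -> c; Q -> cQ; Q -> ca; Q -> ccS; V -> aQ; V -> c.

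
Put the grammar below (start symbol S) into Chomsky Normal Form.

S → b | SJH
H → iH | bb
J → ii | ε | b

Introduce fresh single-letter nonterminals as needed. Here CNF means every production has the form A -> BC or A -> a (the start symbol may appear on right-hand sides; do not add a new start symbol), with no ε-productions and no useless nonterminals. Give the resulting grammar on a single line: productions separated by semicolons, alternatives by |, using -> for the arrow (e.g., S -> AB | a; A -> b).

S -> b | SC | SH; A -> b; B -> i; C -> JH; H -> AA | BH; J -> b | BB

Nullable: {J}; after ε-elimination: S -> b | SH | SJH; H -> bb | iH; J -> b | ii.
No unit productions to eliminate.
TERM: introduce A -> b, B -> i and substitute in every rule of length ≥2.
BIN: S -> SJH becomes S -> SC, C -> JH.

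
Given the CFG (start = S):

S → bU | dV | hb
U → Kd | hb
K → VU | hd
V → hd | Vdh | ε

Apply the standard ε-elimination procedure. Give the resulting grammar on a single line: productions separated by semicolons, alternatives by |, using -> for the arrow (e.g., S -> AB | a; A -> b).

Nullable set: {V}.
S -> dV: V nullable, giving d | dV.
K -> VU: V nullable, giving U | VU.
Drop V -> ε.
V -> Vdh: V nullable, giving Vdh | dh.
Unchanged (no nullable symbols): S -> bU; S -> hb; K -> hd; U -> Kd; U -> hb; V -> hd.

S -> d | bU | dV | hb; K -> U | VU | hd; U -> Kd | hb; V -> dh | hd | Vdh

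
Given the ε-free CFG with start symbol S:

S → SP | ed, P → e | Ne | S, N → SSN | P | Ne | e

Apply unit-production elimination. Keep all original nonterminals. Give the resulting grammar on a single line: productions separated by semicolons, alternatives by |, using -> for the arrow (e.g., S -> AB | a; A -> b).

S -> SP | ed; N -> e | Ne | SP | ed | SSN; P -> e | Ne | SP | ed

Unit productions: N->P, P->S.
Unit pairs (A ⇒* B via units): (N,P), (N,S), (P,S).
S: inherits non-unit rules of {S} → SP | ed.
N: inherits non-unit rules of {N, P, S} → Ne | SP | SSN | e | ed.
P: inherits non-unit rules of {P, S} → Ne | SP | e | ed.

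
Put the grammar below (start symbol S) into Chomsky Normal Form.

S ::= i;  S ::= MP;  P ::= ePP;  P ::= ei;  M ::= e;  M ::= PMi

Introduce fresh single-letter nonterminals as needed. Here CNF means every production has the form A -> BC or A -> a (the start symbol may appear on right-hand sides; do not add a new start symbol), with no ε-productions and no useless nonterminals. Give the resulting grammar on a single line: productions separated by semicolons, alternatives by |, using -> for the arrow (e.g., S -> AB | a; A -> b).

No ε-productions.
No unit productions to eliminate.
TERM: introduce B -> e, A -> i and substitute in every rule of length ≥2.
BIN: M -> PMA becomes M -> PC, C -> MA; P -> BPP becomes P -> BD, D -> PP.

S -> i | MP; A -> i; B -> e; C -> MA; D -> PP; M -> e | PC; P -> BA | BD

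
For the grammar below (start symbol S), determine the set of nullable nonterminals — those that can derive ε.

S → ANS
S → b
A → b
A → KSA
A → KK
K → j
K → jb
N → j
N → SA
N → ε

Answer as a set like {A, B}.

Directly nullable (have an ε-rule): {N}.
Not nullable: A, K, S — each has a terminal in every rule's right-hand side or depends on a non-nullable symbol.

{N}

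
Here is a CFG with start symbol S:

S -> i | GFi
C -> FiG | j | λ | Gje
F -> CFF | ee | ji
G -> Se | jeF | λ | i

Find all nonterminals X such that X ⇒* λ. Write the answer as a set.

Directly nullable (have an ε-rule): {C, G}.
Not nullable: F, S — each has a terminal in every rule's right-hand side or depends on a non-nullable symbol.

{C, G}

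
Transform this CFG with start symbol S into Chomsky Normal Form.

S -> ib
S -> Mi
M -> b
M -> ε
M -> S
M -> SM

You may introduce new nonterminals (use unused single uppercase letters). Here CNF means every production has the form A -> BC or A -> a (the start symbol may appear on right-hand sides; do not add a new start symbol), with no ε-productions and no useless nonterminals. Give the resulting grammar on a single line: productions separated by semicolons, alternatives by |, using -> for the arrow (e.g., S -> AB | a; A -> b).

S -> i | AB | MA; A -> i; B -> b; M -> b | i | AB | MA | SM

Nullable: {M}; after ε-elimination: S -> i | Mi | ib; M -> S | b | SM.
After unit-elimination: S -> i | Mi | ib; M -> b | i | Mi | SM | ib.
TERM: introduce B -> b, A -> i and substitute in every rule of length ≥2.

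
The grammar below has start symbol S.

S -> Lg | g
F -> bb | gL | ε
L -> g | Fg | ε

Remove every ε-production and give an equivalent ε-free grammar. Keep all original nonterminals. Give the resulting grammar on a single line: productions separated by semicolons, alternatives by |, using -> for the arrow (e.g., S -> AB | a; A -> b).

Nullable set: {F, L}.
S -> Lg: L nullable, giving Lg | g.
Drop F -> ε.
F -> gL: L nullable, giving g | gL.
Drop L -> ε.
L -> Fg: F nullable, giving Fg | g.
Unchanged (no nullable symbols): S -> g; F -> bb; L -> g.

S -> g | Lg; F -> g | bb | gL; L -> g | Fg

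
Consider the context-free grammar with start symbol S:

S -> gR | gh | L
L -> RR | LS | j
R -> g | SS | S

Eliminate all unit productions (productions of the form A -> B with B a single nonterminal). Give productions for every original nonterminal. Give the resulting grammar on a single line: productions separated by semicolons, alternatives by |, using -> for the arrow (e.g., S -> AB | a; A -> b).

S -> j | LS | RR | gR | gh; L -> j | LS | RR; R -> g | j | LS | RR | SS | gR | gh

Unit productions: R->S, S->L.
Unit pairs (A ⇒* B via units): (R,L), (R,S), (S,L).
S: inherits non-unit rules of {L, S} → LS | RR | gR | gh | j.
L: inherits non-unit rules of {L} → LS | RR | j.
R: inherits non-unit rules of {L, R, S} → LS | RR | SS | g | gR | gh | j.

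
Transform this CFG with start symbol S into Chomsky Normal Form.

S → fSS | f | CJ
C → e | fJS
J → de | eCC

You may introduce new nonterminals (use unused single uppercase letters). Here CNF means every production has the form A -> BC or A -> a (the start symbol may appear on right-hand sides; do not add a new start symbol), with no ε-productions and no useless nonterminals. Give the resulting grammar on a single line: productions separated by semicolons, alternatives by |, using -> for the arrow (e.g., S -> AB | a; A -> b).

No ε-productions.
No unit productions to eliminate.
TERM: introduce B -> d, D -> e, A -> f and substitute in every rule of length ≥2.
BIN: C -> AJS becomes C -> AE, E -> JS; J -> DCC becomes J -> DF, F -> CC; S -> ASS becomes S -> AG, G -> SS.

S -> f | AG | CJ; A -> f; B -> d; C -> e | AE; D -> e; E -> JS; F -> CC; G -> SS; J -> BD | DF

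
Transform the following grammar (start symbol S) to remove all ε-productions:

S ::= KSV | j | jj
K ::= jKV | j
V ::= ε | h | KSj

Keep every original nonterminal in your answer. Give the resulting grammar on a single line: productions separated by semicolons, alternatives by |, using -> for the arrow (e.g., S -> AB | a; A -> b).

S -> j | KS | jj | KSV; K -> j | jK | jKV; V -> h | KSj

Nullable set: {V}.
S -> KSV: V nullable, giving KS | KSV.
K -> jKV: V nullable, giving jK | jKV.
Drop V -> ε.
Unchanged (no nullable symbols): S -> j; S -> jj; K -> j; V -> KSj; V -> h.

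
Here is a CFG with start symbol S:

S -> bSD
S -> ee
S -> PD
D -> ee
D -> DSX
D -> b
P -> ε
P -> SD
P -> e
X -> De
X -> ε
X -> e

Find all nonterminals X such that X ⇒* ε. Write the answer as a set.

Directly nullable (have an ε-rule): {P, X}.
Not nullable: D, S — each has a terminal in every rule's right-hand side or depends on a non-nullable symbol.

{P, X}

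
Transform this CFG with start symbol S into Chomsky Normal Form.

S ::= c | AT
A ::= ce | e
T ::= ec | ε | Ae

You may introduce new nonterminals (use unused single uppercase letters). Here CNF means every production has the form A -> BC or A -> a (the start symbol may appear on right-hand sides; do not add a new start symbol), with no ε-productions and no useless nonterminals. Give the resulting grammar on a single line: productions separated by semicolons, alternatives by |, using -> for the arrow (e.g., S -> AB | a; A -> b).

Nullable: {T}; after ε-elimination: S -> A | c | AT; A -> e | ce; T -> Ae | ec.
After unit-elimination: S -> c | e | AT | ce; A -> e | ce; T -> Ae | ec.
TERM: introduce B -> c, C -> e and substitute in every rule of length ≥2.

S -> c | e | AT | BC; A -> e | BC; B -> c; C -> e; T -> AC | CB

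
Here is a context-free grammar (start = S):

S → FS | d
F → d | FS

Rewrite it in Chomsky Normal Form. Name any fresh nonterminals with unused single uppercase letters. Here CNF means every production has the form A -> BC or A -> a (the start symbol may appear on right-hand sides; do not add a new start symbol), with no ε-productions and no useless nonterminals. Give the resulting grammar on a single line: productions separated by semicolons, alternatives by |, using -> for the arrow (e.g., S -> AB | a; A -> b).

No ε-productions.
No unit productions to eliminate.

S -> d | FS; F -> d | FS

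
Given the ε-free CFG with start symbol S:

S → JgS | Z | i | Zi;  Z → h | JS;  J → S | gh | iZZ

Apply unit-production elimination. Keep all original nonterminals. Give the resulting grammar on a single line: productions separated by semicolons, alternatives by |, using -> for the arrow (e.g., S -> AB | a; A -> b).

Unit productions: J->S, S->Z.
Unit pairs (A ⇒* B via units): (J,S), (J,Z), (S,Z).
S: inherits non-unit rules of {S, Z} → JS | JgS | Zi | h | i.
J: inherits non-unit rules of {J, S, Z} → JS | JgS | Zi | gh | h | i | iZZ.
Z: inherits non-unit rules of {Z} → JS | h.

S -> h | i | JS | Zi | JgS; J -> h | i | JS | Zi | gh | JgS | iZZ; Z -> h | JS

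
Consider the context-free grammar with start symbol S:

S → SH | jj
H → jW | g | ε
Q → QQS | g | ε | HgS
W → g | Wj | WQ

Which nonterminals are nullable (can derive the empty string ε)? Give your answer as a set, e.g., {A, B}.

{H, Q}

Directly nullable (have an ε-rule): {H, Q}.
Not nullable: S, W — each has a terminal in every rule's right-hand side or depends on a non-nullable symbol.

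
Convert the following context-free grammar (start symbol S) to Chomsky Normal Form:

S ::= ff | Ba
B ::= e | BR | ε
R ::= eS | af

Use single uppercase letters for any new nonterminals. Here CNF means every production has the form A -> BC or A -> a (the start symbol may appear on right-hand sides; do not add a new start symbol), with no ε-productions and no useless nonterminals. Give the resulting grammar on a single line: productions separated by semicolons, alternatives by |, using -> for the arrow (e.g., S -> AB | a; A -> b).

S -> a | BA | CC; A -> a; B -> e | AC | BR | DS; C -> f; D -> e; R -> AC | DS

Nullable: {B}; after ε-elimination: S -> a | Ba | ff; B -> R | e | BR; R -> af | eS.
After unit-elimination: S -> a | Ba | ff; B -> e | BR | af | eS; R -> af | eS.
TERM: introduce A -> a, D -> e, C -> f and substitute in every rule of length ≥2.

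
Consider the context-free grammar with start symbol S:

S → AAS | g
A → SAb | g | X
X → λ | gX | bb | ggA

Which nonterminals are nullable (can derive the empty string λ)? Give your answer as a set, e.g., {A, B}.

Directly nullable (have an ε-rule): {X}.
A is nullable via A -> X (every symbol on the right is already known nullable).
Not nullable: S — each has a terminal in every rule's right-hand side or depends on a non-nullable symbol.

{A, X}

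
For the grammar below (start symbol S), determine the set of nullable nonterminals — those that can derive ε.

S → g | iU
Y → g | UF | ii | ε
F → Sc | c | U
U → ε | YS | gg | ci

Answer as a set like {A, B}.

{F, U, Y}

Directly nullable (have an ε-rule): {U, Y}.
F is nullable via F -> U (every symbol on the right is already known nullable).
Not nullable: S — each has a terminal in every rule's right-hand side or depends on a non-nullable symbol.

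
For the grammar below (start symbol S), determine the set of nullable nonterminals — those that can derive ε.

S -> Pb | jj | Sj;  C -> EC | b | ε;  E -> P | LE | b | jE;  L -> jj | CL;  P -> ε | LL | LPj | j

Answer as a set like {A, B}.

Directly nullable (have an ε-rule): {C, P}.
E is nullable via E -> P (every symbol on the right is already known nullable).
Not nullable: L, S — each has a terminal in every rule's right-hand side or depends on a non-nullable symbol.

{C, E, P}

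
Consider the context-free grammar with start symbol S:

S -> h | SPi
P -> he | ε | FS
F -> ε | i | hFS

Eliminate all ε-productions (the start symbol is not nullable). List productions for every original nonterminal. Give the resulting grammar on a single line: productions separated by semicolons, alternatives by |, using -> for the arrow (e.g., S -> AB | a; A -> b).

S -> h | Si | SPi; F -> i | hS | hFS; P -> S | FS | he

Nullable set: {F, P}.
S -> SPi: P nullable, giving SPi | Si.
Drop F -> ε.
F -> hFS: F nullable, giving hFS | hS.
Drop P -> ε.
P -> FS: F nullable, giving FS | S.
Unchanged (no nullable symbols): S -> h; F -> i; P -> he.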